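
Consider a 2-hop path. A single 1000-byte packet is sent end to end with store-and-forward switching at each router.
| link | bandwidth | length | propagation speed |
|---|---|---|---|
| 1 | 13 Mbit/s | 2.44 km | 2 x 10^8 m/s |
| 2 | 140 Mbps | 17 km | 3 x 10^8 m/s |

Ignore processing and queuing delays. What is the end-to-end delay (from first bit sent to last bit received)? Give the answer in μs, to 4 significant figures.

741.4 μs

L = 1000 × 8 = 8000 bits.
Transmission delays (L/R per hop): 615.385, 57.1429 μs; sum = 672.527 μs.
Propagation delays (d/s per hop): 12.2, 56.6667 μs; sum = 68.8667 μs.
End-to-end = 741.4 μs.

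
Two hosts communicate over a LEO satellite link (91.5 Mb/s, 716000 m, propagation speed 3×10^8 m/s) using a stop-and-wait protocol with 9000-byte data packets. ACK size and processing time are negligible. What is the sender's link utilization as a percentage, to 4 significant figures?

14.15 %

t_tx = L/R = 72000/91500000 = 0.000786885 s.
t_prop = 716000/300000000 = 0.00238667 s; RTT = 0.00477333 s.
Cycle = t_tx + RTT = 0.00556022 s.
Utilization = t_tx / cycle = 0.000786885/0.00556022 = 14.15 %.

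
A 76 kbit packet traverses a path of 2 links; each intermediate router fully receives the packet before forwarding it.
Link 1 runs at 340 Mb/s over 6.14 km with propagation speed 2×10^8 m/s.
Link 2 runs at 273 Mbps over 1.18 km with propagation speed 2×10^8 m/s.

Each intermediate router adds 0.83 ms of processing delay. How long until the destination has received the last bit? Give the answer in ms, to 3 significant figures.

1.37 ms

L = 76000 bits.
Transmission delays (L/R per hop): 0.223529, 0.278388 ms; sum = 0.501918 ms.
Propagation delays (d/s per hop): 0.0307, 0.0059 ms; sum = 0.0366 ms.
Processing at 1 router(s): 1 × 0.83 ms = 0.83 ms.
End-to-end = 1.37 ms.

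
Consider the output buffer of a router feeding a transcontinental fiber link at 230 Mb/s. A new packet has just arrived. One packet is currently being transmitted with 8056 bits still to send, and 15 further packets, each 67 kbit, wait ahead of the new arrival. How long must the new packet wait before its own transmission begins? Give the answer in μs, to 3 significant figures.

4400 μs

Each queued packet: L/R = 67000/230000000 = 291.304 μs.
15 queued → 4369.57 μs.
Plus remaining 8056 bits of current packet: 35.0261 μs.
Queuing delay = 4400 μs.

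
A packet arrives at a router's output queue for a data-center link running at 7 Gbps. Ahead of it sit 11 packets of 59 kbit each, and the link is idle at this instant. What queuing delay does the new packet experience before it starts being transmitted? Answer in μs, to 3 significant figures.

Each queued packet: L/R = 59000/7000000000 = 8.42857 μs.
11 queued → 92.7143 μs.
Queuing delay = 92.7 μs.

92.7 μs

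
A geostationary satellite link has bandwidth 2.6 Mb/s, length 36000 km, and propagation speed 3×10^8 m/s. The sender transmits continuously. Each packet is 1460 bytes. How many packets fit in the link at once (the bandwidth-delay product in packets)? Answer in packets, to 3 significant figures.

26.7 packets

Propagation delay = 36000000 / 300000000 = 0.12 s.
BDP = R × t_prop = 2600000 × 0.12 = 312000 bits.
In packets of 11680 bits: 26.7 packets.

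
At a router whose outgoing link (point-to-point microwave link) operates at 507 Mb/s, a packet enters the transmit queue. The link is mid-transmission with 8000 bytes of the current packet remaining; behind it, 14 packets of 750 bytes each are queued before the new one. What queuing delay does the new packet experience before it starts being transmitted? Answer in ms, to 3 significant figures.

0.292 ms

Each queued packet: L/R = 6000/507000000 = 0.0118343 ms.
14 queued → 0.16568 ms.
Plus remaining 64000 bits of current packet: 0.126233 ms.
Queuing delay = 0.292 ms.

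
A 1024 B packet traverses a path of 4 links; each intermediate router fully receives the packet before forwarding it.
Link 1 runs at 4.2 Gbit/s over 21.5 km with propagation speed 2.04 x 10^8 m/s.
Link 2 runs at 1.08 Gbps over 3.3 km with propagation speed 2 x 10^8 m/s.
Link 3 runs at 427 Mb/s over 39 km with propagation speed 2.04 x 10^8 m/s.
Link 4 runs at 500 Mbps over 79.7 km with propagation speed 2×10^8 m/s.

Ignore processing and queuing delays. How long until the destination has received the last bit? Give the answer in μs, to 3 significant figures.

L = 1024 × 8 = 8192 bits.
Transmission delays (L/R per hop): 1.95048, 7.58519, 19.185, 16.384 μs; sum = 45.1047 μs.
Propagation delays (d/s per hop): 105.392, 16.5, 191.176, 398.5 μs; sum = 711.569 μs.
End-to-end = 757 μs.

757 μs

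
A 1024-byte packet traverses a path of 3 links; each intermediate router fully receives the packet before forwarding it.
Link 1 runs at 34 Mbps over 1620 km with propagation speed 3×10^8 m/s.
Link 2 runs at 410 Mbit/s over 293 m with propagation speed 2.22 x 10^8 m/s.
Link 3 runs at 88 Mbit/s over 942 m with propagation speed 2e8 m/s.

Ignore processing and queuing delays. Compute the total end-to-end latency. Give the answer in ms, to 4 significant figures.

L = 1024 × 8 = 8192 bits.
Transmission delays (L/R per hop): 0.240941, 0.0199805, 0.0930909 ms; sum = 0.354013 ms.
Propagation delays (d/s per hop): 5.4, 0.00131982, 0.00471 ms; sum = 5.40603 ms.
End-to-end = 5.760 ms.

5.760 ms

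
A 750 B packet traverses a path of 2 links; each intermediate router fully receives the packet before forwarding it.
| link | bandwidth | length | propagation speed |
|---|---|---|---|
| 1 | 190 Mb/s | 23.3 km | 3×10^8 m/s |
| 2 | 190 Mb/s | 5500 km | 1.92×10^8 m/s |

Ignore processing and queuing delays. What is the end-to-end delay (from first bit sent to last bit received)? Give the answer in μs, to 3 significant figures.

28800 μs

L = 750 × 8 = 6000 bits.
Transmission delay per hop = L/R = 6000/190000000 = 31.5789 μs; 2 hops → 63.1579 μs.
Propagation delays (d/s per hop): 77.6667, 28645.8 μs; sum = 28723.5 μs.
End-to-end = 28800 μs.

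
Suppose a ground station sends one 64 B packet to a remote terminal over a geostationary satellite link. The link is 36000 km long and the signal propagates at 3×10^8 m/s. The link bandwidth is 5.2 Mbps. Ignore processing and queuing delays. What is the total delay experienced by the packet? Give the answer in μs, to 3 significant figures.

L = 64 × 8 = 512 bits.
Transmission delay = L/R = 512 / 5200000 = 98.4615 μs.
Propagation delay = d/s = 36000000 m / 300000000 m/s = 120000 μs.
Total = 120000 μs.

120000 μs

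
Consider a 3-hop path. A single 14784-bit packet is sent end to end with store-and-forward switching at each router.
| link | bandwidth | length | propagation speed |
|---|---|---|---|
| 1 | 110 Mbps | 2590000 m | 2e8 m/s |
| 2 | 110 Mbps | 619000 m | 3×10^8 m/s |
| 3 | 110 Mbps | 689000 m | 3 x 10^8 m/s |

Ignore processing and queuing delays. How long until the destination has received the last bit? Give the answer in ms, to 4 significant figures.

17.71 ms

Transmission delay per hop = L/R = 14784/110000000 = 0.1344 ms; 3 hops → 0.4032 ms.
Propagation delays (d/s per hop): 12.95, 2.06333, 2.29667 ms; sum = 17.31 ms.
End-to-end = 17.71 ms.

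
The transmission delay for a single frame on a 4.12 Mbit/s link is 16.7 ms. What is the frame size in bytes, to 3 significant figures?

L = R × t_tx = 4120000 b/s × 0.0167 s = 68804 bits.
In bytes: 68804 / 8 = 8600 bytes.

8600 bytes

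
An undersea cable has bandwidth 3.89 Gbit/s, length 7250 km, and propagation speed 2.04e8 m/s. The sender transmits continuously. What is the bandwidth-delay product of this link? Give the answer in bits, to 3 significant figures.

138000000 bits

Propagation delay = 7250000 / 204000000 = 0.0355392 s.
BDP = R × t_prop = 3890000000 × 0.0355392 = 138248000 bits.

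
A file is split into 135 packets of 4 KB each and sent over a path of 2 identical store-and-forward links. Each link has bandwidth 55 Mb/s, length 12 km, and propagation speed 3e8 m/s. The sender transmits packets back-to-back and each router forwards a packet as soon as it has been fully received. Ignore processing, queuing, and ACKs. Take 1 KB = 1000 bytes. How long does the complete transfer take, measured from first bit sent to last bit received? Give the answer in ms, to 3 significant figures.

79.2 ms

Per-hop transmission t_tx = L/R = 32000/55000000 = 0.581818 ms.
Per-hop propagation t_prop = 12000/300000000 = 0.04 ms.
Pipeline fill: first packet needs 2·t_tx to clear all hops; remaining 134 packets each add one t_tx.
Total = (2+135-1)·t_tx + 2·t_prop = 136·0.581818 + 2·0.04 = 79.2 ms.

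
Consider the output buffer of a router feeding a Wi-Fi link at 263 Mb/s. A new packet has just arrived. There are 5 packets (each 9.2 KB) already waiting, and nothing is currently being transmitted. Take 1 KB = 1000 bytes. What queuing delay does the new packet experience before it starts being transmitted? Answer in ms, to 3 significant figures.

1.40 ms

Each queued packet: L/R = 73600/263000000 = 0.279848 ms.
5 queued → 1.39924 ms.
Queuing delay = 1.40 ms.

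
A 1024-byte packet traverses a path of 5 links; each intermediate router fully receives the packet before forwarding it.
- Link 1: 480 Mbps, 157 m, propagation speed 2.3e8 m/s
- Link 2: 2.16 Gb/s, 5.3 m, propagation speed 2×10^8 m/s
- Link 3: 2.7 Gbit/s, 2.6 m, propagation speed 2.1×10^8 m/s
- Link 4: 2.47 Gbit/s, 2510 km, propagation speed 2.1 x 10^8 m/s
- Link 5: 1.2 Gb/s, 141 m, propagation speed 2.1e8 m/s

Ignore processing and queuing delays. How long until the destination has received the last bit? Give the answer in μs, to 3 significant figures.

L = 1024 × 8 = 8192 bits.
Transmission delays (L/R per hop): 17.0667, 3.79259, 3.03407, 3.3166, 6.82667 μs; sum = 34.0366 μs.
Propagation delays (d/s per hop): 0.682609, 0.0265, 0.012381, 11952.4, 0.671429 μs; sum = 11953.8 μs.
End-to-end = 12000 μs.

12000 μs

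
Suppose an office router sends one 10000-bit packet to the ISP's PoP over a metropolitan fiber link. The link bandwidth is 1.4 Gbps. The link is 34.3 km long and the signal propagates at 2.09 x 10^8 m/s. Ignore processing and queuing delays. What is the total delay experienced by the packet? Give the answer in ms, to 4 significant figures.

Transmission delay = L/R = 10000 / 1400000000 = 0.00714286 ms.
Propagation delay = d/s = 34300 m / 209000000 m/s = 0.164115 ms.
Total = 0.1713 ms.

0.1713 ms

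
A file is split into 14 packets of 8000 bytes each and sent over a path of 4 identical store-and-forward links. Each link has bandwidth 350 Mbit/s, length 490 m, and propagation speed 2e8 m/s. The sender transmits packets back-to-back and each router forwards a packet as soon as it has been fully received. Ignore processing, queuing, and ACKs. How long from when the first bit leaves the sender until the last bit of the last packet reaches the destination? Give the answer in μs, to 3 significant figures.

3120 μs

Per-hop transmission t_tx = L/R = 64000/350000000 = 182.857 μs.
Per-hop propagation t_prop = 490/200000000 = 2.45 μs.
Pipeline fill: first packet needs 4·t_tx to clear all hops; remaining 13 packets each add one t_tx.
Total = (4+14-1)·t_tx + 4·t_prop = 17·182.857 + 4·2.45 = 3120 μs.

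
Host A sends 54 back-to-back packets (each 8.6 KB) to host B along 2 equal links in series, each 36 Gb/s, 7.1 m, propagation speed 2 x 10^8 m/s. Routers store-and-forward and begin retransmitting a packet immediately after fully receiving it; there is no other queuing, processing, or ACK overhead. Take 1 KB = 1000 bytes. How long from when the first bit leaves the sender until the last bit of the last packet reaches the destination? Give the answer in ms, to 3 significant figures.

Per-hop transmission t_tx = L/R = 68800/36000000000 = 0.00191111 ms.
Per-hop propagation t_prop = 7.1/200000000 = 3.55e-05 ms.
Pipeline fill: first packet needs 2·t_tx to clear all hops; remaining 53 packets each add one t_tx.
Total = (2+54-1)·t_tx + 2·t_prop = 55·0.00191111 + 2·3.55e-05 = 0.105 ms.

0.105 ms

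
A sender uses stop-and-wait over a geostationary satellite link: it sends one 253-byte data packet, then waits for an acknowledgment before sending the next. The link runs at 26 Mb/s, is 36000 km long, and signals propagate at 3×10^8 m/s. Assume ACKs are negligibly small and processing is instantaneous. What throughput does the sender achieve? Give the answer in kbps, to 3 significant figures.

8.43 kbps

t_tx = L/R = 2024/26000000 = 7.78462e-05 s.
t_prop = 36000000/300000000 = 0.12 s; RTT = 0.24 s.
Cycle = t_tx + RTT = 0.240078 s.
Throughput = L / cycle = 2024 / 0.240078 = 8.43 kbps.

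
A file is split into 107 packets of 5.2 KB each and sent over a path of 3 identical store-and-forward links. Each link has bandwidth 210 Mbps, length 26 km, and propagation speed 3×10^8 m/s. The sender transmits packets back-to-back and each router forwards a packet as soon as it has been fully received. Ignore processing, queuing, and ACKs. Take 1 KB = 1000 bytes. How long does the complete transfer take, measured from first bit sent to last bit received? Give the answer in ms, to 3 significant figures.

21.9 ms

Per-hop transmission t_tx = L/R = 41600/210000000 = 0.198095 ms.
Per-hop propagation t_prop = 26000/300000000 = 0.0866667 ms.
Pipeline fill: first packet needs 3·t_tx to clear all hops; remaining 106 packets each add one t_tx.
Total = (3+107-1)·t_tx + 3·t_prop = 109·0.198095 + 3·0.0866667 = 21.9 ms.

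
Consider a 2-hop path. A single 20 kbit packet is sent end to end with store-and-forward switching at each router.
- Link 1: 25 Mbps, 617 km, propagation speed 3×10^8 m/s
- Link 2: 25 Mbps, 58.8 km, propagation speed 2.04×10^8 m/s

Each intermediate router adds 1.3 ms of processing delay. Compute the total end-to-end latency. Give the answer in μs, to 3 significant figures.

L = 20000 bits.
Transmission delay per hop = L/R = 20000/25000000 = 800 μs; 2 hops → 1600 μs.
Propagation delays (d/s per hop): 2056.67, 288.235 μs; sum = 2344.9 μs.
Processing at 1 router(s): 1 × 1.3 ms = 1300 μs.
End-to-end = 5240 μs.

5240 μs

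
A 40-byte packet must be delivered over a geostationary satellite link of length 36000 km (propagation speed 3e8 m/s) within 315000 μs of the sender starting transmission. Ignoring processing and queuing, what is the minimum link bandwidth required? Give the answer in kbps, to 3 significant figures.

1.64 kbps

L = 320 bits.
Propagation delay = 36000000 / 300000000 = 120000 μs.
Transmission budget = 315000 − 120000 = 195000 μs.
R ≥ L / t_tx = 320 bits / 0.195 s = 1.64 kbps.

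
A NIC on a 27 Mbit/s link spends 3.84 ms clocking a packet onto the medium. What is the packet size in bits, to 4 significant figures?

L = R × t_tx = 27000000 b/s × 0.00384 s = 103680 bits.

103700 bits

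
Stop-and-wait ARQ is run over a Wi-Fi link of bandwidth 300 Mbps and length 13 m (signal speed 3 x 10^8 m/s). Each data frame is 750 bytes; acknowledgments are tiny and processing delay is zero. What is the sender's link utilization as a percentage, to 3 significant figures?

t_tx = L/R = 6000/300000000 = 2e-05 s.
t_prop = 13/300000000 = 4.33333e-08 s; RTT = 8.66667e-08 s.
Cycle = t_tx + RTT = 2.00867e-05 s.
Utilization = t_tx / cycle = 2e-05/2.00867e-05 = 99.6 %.

99.6 %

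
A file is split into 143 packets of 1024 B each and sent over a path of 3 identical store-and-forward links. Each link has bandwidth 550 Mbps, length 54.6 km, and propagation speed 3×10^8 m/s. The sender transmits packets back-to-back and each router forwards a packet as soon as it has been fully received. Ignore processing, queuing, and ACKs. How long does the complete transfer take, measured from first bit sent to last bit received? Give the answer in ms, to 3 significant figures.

Per-hop transmission t_tx = L/R = 8192/550000000 = 0.0148945 ms.
Per-hop propagation t_prop = 54600/300000000 = 0.182 ms.
Pipeline fill: first packet needs 3·t_tx to clear all hops; remaining 142 packets each add one t_tx.
Total = (3+143-1)·t_tx + 3·t_prop = 145·0.0148945 + 3·0.182 = 2.71 ms.

2.71 ms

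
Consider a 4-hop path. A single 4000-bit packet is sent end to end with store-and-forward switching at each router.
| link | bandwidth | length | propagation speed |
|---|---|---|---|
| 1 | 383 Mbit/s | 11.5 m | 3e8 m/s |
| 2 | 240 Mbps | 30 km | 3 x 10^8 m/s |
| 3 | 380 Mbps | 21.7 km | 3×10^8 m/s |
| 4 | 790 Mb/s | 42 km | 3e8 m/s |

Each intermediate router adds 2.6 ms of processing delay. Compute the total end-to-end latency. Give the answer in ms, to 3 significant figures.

8.16 ms

Transmission delays (L/R per hop): 0.0104439, 0.0166667, 0.0105263, 0.00506329 ms; sum = 0.0427001 ms.
Propagation delays (d/s per hop): 3.83333e-05, 0.1, 0.0723333, 0.14 ms; sum = 0.312372 ms.
Processing at 3 router(s): 3 × 2.6 ms = 7.8 ms.
End-to-end = 8.16 ms.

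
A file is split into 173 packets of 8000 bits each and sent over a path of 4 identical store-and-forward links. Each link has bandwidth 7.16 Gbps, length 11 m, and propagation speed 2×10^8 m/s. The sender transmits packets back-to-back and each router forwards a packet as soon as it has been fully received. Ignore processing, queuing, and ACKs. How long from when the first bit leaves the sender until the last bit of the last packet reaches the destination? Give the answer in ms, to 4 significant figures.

0.1969 ms

Per-hop transmission t_tx = L/R = 8000/7160000000 = 0.00111732 ms.
Per-hop propagation t_prop = 11/200000000 = 5.5e-05 ms.
Pipeline fill: first packet needs 4·t_tx to clear all hops; remaining 172 packets each add one t_tx.
Total = (4+173-1)·t_tx + 4·t_prop = 176·0.00111732 + 4·5.5e-05 = 0.1969 ms.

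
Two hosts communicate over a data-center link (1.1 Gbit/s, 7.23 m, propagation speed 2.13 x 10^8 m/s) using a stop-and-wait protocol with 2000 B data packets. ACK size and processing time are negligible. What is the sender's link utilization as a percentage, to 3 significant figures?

99.5 %

t_tx = L/R = 16000/1100000000 = 1.45455e-05 s.
t_prop = 7.23/213000000 = 3.39437e-08 s; RTT = 6.78873e-08 s.
Cycle = t_tx + RTT = 1.46133e-05 s.
Utilization = t_tx / cycle = 1.45455e-05/1.46133e-05 = 99.5 %.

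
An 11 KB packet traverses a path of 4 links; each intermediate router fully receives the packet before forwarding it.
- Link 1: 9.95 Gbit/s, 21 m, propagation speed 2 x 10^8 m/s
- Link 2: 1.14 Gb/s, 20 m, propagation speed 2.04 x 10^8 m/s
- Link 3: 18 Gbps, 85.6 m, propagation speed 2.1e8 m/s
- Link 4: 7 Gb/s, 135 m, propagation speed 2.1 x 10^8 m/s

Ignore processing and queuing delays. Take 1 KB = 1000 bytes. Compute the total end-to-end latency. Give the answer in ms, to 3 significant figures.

L = 88000 bits.
Transmission delays (L/R per hop): 0.00884422, 0.077193, 0.00488889, 0.0125714 ms; sum = 0.103498 ms.
Propagation delays (d/s per hop): 0.000105, 9.80392e-05, 0.000407619, 0.000642857 ms; sum = 0.00125352 ms.
End-to-end = 0.105 ms.

0.105 ms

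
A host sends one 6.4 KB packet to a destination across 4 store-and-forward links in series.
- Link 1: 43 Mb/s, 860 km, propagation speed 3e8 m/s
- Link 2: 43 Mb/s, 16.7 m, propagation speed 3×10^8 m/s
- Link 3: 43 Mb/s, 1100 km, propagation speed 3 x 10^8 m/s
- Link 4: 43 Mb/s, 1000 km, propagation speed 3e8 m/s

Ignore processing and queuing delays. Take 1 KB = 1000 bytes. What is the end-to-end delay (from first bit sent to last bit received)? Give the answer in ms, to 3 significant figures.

L = 51200 bits.
Transmission delay per hop = L/R = 51200/43000000 = 1.1907 ms; 4 hops → 4.76279 ms.
Propagation delays (d/s per hop): 2.86667, 5.56667e-05, 3.66667, 3.33333 ms; sum = 9.86672 ms.
End-to-end = 14.6 ms.

14.6 ms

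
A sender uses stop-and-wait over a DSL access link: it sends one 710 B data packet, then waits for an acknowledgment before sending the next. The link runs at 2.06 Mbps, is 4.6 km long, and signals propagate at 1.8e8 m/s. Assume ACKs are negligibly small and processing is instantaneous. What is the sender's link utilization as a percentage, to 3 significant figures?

t_tx = L/R = 5680/2060000 = 0.00275728 s.
t_prop = 4600/180000000 = 2.55556e-05 s; RTT = 5.11111e-05 s.
Cycle = t_tx + RTT = 0.00280839 s.
Utilization = t_tx / cycle = 0.00275728/0.00280839 = 98.2 %.

98.2 %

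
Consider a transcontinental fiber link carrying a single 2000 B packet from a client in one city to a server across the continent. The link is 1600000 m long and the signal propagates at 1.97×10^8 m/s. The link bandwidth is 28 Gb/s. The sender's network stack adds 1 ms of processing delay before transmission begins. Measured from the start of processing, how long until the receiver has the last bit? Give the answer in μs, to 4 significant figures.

L = 2000 × 8 = 16000 bits.
Transmission delay = L/R = 16000 / 28000000000 = 0.571429 μs.
Propagation delay = d/s = 1600000 m / 197000000 m/s = 8121.83 μs.
Plus processing delay 1 ms = 1000 μs.
Total = 9122 μs.

9122 μs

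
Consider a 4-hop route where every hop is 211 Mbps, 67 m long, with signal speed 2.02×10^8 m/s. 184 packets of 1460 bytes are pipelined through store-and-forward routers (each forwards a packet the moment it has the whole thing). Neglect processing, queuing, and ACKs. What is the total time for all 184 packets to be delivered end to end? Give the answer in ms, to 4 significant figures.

10.35 ms

Per-hop transmission t_tx = L/R = 11680/211000000 = 0.0553555 ms.
Per-hop propagation t_prop = 67/202000000 = 0.000331683 ms.
Pipeline fill: first packet needs 4·t_tx to clear all hops; remaining 183 packets each add one t_tx.
Total = (4+184-1)·t_tx + 4·t_prop = 187·0.0553555 + 4·0.000331683 = 10.35 ms.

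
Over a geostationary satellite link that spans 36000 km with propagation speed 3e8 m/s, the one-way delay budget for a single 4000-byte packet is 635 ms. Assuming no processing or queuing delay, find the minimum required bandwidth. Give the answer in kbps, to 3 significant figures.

62.1 kbps

L = 32000 bits.
Propagation delay = 36000000 / 300000000 = 120 ms.
Transmission budget = 635 − 120 = 515 ms.
R ≥ L / t_tx = 32000 bits / 0.515 s = 62.1 kbps.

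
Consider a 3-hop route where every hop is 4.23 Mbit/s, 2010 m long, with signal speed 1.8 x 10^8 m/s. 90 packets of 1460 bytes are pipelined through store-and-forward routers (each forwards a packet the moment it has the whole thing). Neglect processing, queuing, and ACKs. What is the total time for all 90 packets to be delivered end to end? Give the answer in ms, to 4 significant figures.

Per-hop transmission t_tx = L/R = 11680/4230000 = 2.76123 ms.
Per-hop propagation t_prop = 2010/180000000 = 0.0111667 ms.
Pipeline fill: first packet needs 3·t_tx to clear all hops; remaining 89 packets each add one t_tx.
Total = (3+90-1)·t_tx + 3·t_prop = 92·2.76123 + 3·0.0111667 = 254.1 ms.

254.1 ms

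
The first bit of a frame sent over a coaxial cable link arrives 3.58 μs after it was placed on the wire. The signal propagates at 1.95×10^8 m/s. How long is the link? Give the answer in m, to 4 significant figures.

698.1 m

d = s × t_prop = 195000000 × 3.58e-06 = 698.1 m.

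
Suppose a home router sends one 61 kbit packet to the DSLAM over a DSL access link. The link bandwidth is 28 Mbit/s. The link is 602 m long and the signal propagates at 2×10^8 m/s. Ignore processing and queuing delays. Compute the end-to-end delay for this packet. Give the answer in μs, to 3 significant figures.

L = 61000 bits.
Transmission delay = L/R = 61000 / 28000000 = 2178.57 μs.
Propagation delay = d/s = 602 m / 200000000 m/s = 3.01 μs.
Total = 2180 μs.

2180 μs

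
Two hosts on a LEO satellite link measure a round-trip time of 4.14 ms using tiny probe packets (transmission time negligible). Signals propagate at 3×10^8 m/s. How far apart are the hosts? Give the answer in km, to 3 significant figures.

621 km

One-way propagation = RTT/2 = 2.07 ms.
d = s × t = 300000000 × 0.00207 = 621 km.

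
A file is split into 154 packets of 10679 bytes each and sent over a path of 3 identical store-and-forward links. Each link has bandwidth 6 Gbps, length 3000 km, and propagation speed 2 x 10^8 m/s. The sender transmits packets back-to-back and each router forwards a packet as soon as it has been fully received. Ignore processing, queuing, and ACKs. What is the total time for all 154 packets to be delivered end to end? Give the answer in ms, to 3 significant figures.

Per-hop transmission t_tx = L/R = 85432/6000000000 = 0.0142387 ms.
Per-hop propagation t_prop = 3000000/200000000 = 15 ms.
Pipeline fill: first packet needs 3·t_tx to clear all hops; remaining 153 packets each add one t_tx.
Total = (3+154-1)·t_tx + 3·t_prop = 156·0.0142387 + 3·15 = 47.2 ms.

47.2 ms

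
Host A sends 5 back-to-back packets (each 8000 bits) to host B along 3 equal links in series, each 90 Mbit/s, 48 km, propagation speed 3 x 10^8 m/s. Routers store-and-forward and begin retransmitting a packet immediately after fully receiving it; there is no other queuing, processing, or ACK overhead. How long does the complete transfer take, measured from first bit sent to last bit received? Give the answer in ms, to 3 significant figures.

1.10 ms

Per-hop transmission t_tx = L/R = 8000/90000000 = 0.0888889 ms.
Per-hop propagation t_prop = 48000/300000000 = 0.16 ms.
Pipeline fill: first packet needs 3·t_tx to clear all hops; remaining 4 packets each add one t_tx.
Total = (3+5-1)·t_tx + 3·t_prop = 7·0.0888889 + 3·0.16 = 1.10 ms.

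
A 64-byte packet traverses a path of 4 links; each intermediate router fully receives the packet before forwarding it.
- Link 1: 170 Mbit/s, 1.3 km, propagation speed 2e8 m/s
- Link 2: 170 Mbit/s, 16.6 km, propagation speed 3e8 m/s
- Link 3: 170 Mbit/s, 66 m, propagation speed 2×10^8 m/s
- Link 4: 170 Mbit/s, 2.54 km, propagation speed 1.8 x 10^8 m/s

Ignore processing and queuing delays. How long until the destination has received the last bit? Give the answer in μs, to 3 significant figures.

88.3 μs

L = 64 × 8 = 512 bits.
Transmission delay per hop = L/R = 512/170000000 = 3.01176 μs; 4 hops → 12.0471 μs.
Propagation delays (d/s per hop): 6.5, 55.3333, 0.33, 14.1111 μs; sum = 76.2744 μs.
End-to-end = 88.3 μs.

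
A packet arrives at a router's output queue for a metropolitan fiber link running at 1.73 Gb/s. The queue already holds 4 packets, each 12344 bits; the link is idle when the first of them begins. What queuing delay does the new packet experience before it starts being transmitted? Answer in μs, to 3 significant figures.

Each queued packet: L/R = 12344/1730000000 = 7.13526 μs.
4 queued → 28.541 μs.
Queuing delay = 28.5 μs.

28.5 μs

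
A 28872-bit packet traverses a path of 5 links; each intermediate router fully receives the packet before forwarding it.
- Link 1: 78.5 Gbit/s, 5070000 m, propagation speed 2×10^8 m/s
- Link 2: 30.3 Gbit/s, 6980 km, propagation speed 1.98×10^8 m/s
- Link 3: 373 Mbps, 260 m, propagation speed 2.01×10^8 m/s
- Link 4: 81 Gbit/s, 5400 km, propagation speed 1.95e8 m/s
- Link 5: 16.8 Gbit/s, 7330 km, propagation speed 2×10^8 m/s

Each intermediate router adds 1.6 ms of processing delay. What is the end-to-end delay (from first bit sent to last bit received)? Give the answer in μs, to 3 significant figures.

131000 μs

Transmission delays (L/R per hop): 0.367796, 0.952871, 77.4048, 0.356444, 1.71857 μs; sum = 80.8005 μs.
Propagation delays (d/s per hop): 25350, 35252.5, 1.29353, 27692.3, 36650 μs; sum = 124946 μs.
Processing at 4 router(s): 4 × 1.6 ms = 6400 μs.
End-to-end = 131000 μs.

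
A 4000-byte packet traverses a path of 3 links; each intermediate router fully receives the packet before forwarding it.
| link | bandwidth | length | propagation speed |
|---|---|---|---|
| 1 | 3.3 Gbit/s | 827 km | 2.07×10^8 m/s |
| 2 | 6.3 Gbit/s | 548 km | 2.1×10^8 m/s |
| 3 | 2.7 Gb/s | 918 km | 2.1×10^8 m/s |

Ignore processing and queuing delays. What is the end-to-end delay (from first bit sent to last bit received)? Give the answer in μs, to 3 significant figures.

L = 4000 × 8 = 32000 bits.
Transmission delays (L/R per hop): 9.69697, 5.07937, 11.8519 μs; sum = 26.6282 μs.
Propagation delays (d/s per hop): 3995.17, 2609.52, 4371.43 μs; sum = 10976.1 μs.
End-to-end = 11000 μs.

11000 μs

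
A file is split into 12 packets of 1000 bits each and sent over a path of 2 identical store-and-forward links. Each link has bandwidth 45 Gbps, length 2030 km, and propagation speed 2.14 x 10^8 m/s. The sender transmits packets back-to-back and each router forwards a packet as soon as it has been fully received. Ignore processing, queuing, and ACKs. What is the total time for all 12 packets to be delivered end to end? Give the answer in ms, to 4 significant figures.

18.97 ms

Per-hop transmission t_tx = L/R = 1000/45000000000 = 2.22222e-05 ms.
Per-hop propagation t_prop = 2030000/214000000 = 9.48598 ms.
Pipeline fill: first packet needs 2·t_tx to clear all hops; remaining 11 packets each add one t_tx.
Total = (2+12-1)·t_tx + 2·t_prop = 13·2.22222e-05 + 2·9.48598 = 18.97 ms.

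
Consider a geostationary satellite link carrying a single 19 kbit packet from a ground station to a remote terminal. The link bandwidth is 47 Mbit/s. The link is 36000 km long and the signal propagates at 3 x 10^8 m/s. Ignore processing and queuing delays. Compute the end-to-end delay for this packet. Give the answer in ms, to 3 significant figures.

120 ms

L = 19000 bits.
Transmission delay = L/R = 19000 / 47000000 = 0.404255 ms.
Propagation delay = d/s = 36000000 m / 300000000 m/s = 120 ms.
Total = 120 ms.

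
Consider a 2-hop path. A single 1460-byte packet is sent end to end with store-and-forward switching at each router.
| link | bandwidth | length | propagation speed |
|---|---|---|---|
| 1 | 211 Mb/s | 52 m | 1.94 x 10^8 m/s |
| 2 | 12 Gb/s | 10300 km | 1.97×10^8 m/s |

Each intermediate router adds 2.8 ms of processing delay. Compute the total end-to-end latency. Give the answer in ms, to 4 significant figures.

L = 1460 × 8 = 11680 bits.
Transmission delays (L/R per hop): 0.0553555, 0.000973333 ms; sum = 0.0563288 ms.
Propagation delays (d/s per hop): 0.000268041, 52.2843 ms; sum = 52.2845 ms.
Processing at 1 router(s): 1 × 2.8 ms = 2.8 ms.
End-to-end = 55.14 ms.

55.14 ms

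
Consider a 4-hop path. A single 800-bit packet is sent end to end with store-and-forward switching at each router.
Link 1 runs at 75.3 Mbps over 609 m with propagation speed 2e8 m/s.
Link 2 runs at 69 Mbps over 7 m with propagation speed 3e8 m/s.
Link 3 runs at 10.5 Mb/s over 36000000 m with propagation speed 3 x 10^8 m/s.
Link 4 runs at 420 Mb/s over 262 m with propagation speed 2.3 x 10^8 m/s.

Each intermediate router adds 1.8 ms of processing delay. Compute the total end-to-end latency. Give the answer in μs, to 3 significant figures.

Transmission delays (L/R per hop): 10.6242, 11.5942, 76.1905, 1.90476 μs; sum = 100.314 μs.
Propagation delays (d/s per hop): 3.045, 0.0233333, 120000, 1.13913 μs; sum = 120004 μs.
Processing at 3 router(s): 3 × 1.8 ms = 5400 μs.
End-to-end = 126000 μs.

126000 μs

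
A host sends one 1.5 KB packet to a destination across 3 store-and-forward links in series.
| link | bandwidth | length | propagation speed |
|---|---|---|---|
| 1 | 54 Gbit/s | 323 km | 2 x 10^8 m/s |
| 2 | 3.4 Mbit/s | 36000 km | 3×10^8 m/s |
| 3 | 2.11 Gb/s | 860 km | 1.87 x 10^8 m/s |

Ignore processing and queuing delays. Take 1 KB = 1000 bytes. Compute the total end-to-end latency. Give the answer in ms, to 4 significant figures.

129.7 ms

L = 12000 bits.
Transmission delays (L/R per hop): 0.000222222, 3.52941, 0.0056872 ms; sum = 3.53532 ms.
Propagation delays (d/s per hop): 1.615, 120, 4.59893 ms; sum = 126.214 ms.
End-to-end = 129.7 ms.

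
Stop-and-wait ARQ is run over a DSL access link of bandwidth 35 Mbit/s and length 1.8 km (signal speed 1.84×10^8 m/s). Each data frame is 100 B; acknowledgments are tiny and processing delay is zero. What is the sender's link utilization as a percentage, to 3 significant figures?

53.9 %

t_tx = L/R = 800/35000000 = 2.28571e-05 s.
t_prop = 1800/184000000 = 9.78261e-06 s; RTT = 1.95652e-05 s.
Cycle = t_tx + RTT = 4.24224e-05 s.
Utilization = t_tx / cycle = 2.28571e-05/4.24224e-05 = 53.9 %.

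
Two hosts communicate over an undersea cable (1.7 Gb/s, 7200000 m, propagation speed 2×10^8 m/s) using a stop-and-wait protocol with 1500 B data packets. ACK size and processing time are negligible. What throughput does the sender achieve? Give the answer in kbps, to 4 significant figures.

t_tx = L/R = 12000/1700000000 = 7.05882e-06 s.
t_prop = 7200000/200000000 = 0.036 s; RTT = 0.072 s.
Cycle = t_tx + RTT = 0.0720071 s.
Throughput = L / cycle = 12000 / 0.0720071 = 166.7 kbps.

166.7 kbps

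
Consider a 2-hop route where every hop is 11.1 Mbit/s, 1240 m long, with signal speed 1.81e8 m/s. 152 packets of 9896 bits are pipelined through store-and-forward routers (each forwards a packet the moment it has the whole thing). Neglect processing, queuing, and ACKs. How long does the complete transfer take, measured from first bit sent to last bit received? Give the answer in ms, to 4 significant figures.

136.4 ms

Per-hop transmission t_tx = L/R = 9896/11100000 = 0.891532 ms.
Per-hop propagation t_prop = 1240/181000000 = 0.00685083 ms.
Pipeline fill: first packet needs 2·t_tx to clear all hops; remaining 151 packets each add one t_tx.
Total = (2+152-1)·t_tx + 2·t_prop = 153·0.891532 + 2·0.00685083 = 136.4 ms.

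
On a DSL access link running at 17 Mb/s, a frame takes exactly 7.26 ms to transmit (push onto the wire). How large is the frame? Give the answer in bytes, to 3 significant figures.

15400 bytes

L = R × t_tx = 17000000 b/s × 0.00726 s = 123420 bits.
In bytes: 123420 / 8 = 15400 bytes.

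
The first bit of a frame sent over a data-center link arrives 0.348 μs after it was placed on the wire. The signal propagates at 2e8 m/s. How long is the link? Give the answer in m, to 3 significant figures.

d = s × t_prop = 200000000 × 3.48e-07 = 69.6 m.

69.6 m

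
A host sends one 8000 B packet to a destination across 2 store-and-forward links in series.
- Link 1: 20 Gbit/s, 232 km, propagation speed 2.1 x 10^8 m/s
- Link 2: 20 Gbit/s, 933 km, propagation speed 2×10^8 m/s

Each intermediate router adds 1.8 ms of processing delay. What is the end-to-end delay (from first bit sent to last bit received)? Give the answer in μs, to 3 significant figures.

7580 μs

L = 8000 × 8 = 64000 bits.
Transmission delay per hop = L/R = 64000/20000000000 = 3.2 μs; 2 hops → 6.4 μs.
Propagation delays (d/s per hop): 1104.76, 4665 μs; sum = 5769.76 μs.
Processing at 1 router(s): 1 × 1.8 ms = 1800 μs.
End-to-end = 7580 μs.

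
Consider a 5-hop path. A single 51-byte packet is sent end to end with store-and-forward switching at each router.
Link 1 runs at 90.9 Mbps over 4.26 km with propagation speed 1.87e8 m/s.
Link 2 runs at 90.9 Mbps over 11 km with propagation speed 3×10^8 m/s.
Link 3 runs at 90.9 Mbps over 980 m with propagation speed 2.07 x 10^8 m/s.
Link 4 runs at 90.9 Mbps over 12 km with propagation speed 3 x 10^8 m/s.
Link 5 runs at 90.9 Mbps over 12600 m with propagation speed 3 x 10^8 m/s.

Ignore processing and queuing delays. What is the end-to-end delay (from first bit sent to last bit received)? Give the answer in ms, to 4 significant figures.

L = 51 × 8 = 408 bits.
Transmission delay per hop = L/R = 408/90900000 = 0.00448845 ms; 5 hops → 0.0224422 ms.
Propagation delays (d/s per hop): 0.0227807, 0.0366667, 0.0047343, 0.04, 0.042 ms; sum = 0.146182 ms.
End-to-end = 0.1686 ms.

0.1686 ms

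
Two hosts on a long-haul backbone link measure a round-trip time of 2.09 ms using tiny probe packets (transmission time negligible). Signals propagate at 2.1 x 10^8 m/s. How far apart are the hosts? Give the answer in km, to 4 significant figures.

219.5 km

One-way propagation = RTT/2 = 1.045 ms.
d = s × t = 210000000 × 0.001045 = 219.5 km.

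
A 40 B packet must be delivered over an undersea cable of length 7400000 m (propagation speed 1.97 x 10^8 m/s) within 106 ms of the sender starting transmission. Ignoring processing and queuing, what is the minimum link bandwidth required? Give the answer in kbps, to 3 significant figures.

4.68 kbps

L = 320 bits.
Propagation delay = 7400000 / 197000000 = 37.5635 ms.
Transmission budget = 106 − 37.5635 = 68.4365 ms.
R ≥ L / t_tx = 320 bits / 0.0684365 s = 4.68 kbps.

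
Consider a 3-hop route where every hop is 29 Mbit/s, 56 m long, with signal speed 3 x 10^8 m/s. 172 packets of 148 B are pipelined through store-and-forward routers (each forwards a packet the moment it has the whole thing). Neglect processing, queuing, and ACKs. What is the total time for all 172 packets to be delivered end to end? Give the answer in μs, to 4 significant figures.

7105 μs

Per-hop transmission t_tx = L/R = 1184/29000000 = 40.8276 μs.
Per-hop propagation t_prop = 56/300000000 = 0.186667 μs.
Pipeline fill: first packet needs 3·t_tx to clear all hops; remaining 171 packets each add one t_tx.
Total = (3+172-1)·t_tx + 3·t_prop = 174·40.8276 + 3·0.186667 = 7105 μs.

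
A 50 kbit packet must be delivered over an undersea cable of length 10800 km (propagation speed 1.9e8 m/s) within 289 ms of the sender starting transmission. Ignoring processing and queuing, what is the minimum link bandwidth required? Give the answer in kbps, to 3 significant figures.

215 kbps

Propagation delay = 10800000 / 190000000 = 56.8421 ms.
Transmission budget = 289 − 56.8421 = 232.158 ms.
R ≥ L / t_tx = 50000 bits / 0.232158 s = 215 kbps.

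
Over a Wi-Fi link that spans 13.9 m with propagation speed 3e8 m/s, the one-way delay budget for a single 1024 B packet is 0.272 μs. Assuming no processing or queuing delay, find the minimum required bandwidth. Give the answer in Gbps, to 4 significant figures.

L = 8192 bits.
Propagation delay = 13.9 / 300000000 = 0.0463333 μs.
Transmission budget = 0.272 − 0.0463333 = 0.225667 μs.
R ≥ L / t_tx = 8192 bits / 2.25667e-07 s = 36.30 Gbps.

36.30 Gbps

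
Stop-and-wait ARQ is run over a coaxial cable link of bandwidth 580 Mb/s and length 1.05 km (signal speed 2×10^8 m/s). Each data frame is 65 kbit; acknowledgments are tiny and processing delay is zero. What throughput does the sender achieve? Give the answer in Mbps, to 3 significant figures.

t_tx = L/R = 65000/580000000 = 0.000112069 s.
t_prop = 1050/200000000 = 5.25e-06 s; RTT = 1.05e-05 s.
Cycle = t_tx + RTT = 0.000122569 s.
Throughput = L / cycle = 65000 / 0.000122569 = 530 Mbps.

530 Mbps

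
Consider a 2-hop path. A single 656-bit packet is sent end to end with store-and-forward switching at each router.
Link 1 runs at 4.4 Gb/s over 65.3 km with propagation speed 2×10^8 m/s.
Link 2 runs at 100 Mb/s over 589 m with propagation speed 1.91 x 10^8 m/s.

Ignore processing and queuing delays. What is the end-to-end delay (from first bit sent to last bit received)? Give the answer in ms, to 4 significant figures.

0.3363 ms

Transmission delays (L/R per hop): 0.000149091, 0.00656 ms; sum = 0.00670909 ms.
Propagation delays (d/s per hop): 0.3265, 0.00308377 ms; sum = 0.329584 ms.
End-to-end = 0.3363 ms.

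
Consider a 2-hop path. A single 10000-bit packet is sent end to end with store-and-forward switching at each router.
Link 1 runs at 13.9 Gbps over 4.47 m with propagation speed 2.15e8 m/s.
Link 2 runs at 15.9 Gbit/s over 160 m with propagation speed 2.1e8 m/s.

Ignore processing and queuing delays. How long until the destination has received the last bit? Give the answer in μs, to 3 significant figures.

2.13 μs

Transmission delays (L/R per hop): 0.719424, 0.628931 μs; sum = 1.34836 μs.
Propagation delays (d/s per hop): 0.0207907, 0.761905 μs; sum = 0.782695 μs.
End-to-end = 2.13 μs.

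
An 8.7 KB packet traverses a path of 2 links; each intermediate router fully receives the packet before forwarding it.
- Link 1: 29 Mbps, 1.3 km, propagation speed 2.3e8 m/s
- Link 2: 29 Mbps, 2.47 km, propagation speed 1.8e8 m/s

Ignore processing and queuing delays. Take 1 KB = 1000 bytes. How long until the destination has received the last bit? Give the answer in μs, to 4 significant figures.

4819 μs

L = 69600 bits.
Transmission delay per hop = L/R = 69600/29000000 = 2400 μs; 2 hops → 4800 μs.
Propagation delays (d/s per hop): 5.65217, 13.7222 μs; sum = 19.3744 μs.
End-to-end = 4819 μs.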